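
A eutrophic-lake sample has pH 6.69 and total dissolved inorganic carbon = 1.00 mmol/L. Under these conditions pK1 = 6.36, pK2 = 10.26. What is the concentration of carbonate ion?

α₂ = 1 / (1 + [H⁺]/K2 + [H⁺]²/(K1K2)) = 1 / (1 + 10^+3.57 + 10^+3.24)
   = 1 / (1 + 3715.4 + 1737.8) = 1/5454.2 = 0.0001833
[CO3²⁻] = α₂ × DIC = 0.0001833 × 1.00 = 0.000183 mmol/L = 0.183 μmol/L

[CO3²⁻] = 0.183 μmol/L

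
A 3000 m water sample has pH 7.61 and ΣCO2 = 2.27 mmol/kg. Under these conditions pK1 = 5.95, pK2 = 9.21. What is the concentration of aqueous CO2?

α₀ = 1 / (1 + K1/[H⁺] + K1K2/[H⁺]²) = 1 / (1 + 10^+1.66 + 10^+0.06)
   = 1 / (1 + 45.709 + 1.1482) = 1/47.857 = 0.02090
[CO2*] = α₀ × DIC = 0.02090 × 2.27 = 0.0474 mmol/kg

[CO2*] = 0.0474 mmol/kg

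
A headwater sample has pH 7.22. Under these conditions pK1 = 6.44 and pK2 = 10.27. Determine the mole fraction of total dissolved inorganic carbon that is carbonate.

α₂ = 0.000764

α₂ = 1 / (1 + [H⁺]/K2 + [H⁺]²/(K1K2)) = 1 / (1 + 10^+3.05 + 10^+2.27)
   = 1 / (1 + 1122.0 + 186.21) = 1/1309.2 = 0.0007638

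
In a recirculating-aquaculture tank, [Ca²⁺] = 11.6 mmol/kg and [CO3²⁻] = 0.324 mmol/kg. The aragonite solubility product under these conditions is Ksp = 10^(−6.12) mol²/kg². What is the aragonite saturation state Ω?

Ω = 4.95

Ksp = 10^(−6.12) = 7.586×10^-7
Ω = [Ca²⁺][CO3²⁻]/Ksp = (11.6×10^-3)(0.324×10^-3) / 7.586×10^-7 = 4.95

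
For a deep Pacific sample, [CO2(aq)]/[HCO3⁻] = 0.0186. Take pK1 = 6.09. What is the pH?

From K1 = [H⁺][HCO3⁻]/[CO2(aq)]:  pH = pK1 − log₁₀([CO2(aq)]/[HCO3⁻])
log₁₀(0.0186) = -1.730
pH = 6.09 − (-1.730) = 7.82

pH = 7.82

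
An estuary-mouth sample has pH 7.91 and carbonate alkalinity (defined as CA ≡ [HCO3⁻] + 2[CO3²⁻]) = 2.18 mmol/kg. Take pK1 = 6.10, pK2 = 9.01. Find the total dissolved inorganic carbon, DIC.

DIC = 2.06 mmol/kg

CA = [HCO3⁻] + 2[CO3²⁻] = (α₁ + 2α₂)·DIC
At pH 7.91: [H⁺]/K1 = 10^-1.81 = 0.015488, K2/[H⁺] = 10^-1.10 = 0.079433
α₁ = 1/(1 + 0.015488 + 0.079433) = 1/1.0949 = 0.9133; α₂ = α₁·K2/[H⁺] = 0.07255
α₁ + 2α₂ = 1.0584
DIC = CA / (α₁ + 2α₂) = 2.18 / 1.0584 = 2.06 mmol/kg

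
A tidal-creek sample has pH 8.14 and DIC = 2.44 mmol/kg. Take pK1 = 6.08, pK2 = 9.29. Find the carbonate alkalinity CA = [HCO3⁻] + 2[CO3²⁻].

CA = [HCO3⁻] + 2[CO3²⁻] = (α₁ + 2α₂)·DIC
At pH 8.14: [H⁺]/K1 = 10^-2.06 = 0.0087096, K2/[H⁺] = 10^-1.15 = 0.070795
α₁ = 1/(1 + 0.0087096 + 0.070795) = 1/1.0795 = 0.9264; α₂ = α₁·K2/[H⁺] = 0.06558
α₁ + 2α₂ = 1.0575
CA = 1.0575 × 2.44 = 2.58 mmol/kg

CA = 2.58 mmol/kg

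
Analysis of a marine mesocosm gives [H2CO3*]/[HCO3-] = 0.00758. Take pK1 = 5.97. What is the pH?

pH = 8.09

From K1 = [H⁺][HCO3-]/[H2CO3*]:  pH = pK1 − log₁₀([H2CO3*]/[HCO3-])
log₁₀(0.00758) = -2.120
pH = 5.97 − (-2.120) = 8.09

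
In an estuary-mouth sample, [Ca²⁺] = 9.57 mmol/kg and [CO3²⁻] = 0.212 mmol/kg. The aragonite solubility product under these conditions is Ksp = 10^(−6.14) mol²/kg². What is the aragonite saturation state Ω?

Ksp = 10^(−6.14) = 7.244×10^-7
Ω = [Ca²⁺][CO3²⁻]/Ksp = (9.57×10^-3)(0.212×10^-3) / 7.244×10^-7 = 2.80

Ω = 2.80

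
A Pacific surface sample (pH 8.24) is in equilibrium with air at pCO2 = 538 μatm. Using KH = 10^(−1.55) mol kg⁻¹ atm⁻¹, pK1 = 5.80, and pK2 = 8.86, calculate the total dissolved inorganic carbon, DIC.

[CO2*] = KH · pCO2 = 10^(−1.55) × 538×10^-6 = 1.516×10^-5 mol/kg
α₀ = 1/(1 + K1/[H⁺] + K1K2/[H⁺]²) = 1/(1 + 10^+2.44 + 10^+1.82) = 0.002920
DIC = [CO2*]/α₀ = 1.516×10^-5 / 0.002920 = 5.19 mmol/kg

DIC = 5.19 mmol/kg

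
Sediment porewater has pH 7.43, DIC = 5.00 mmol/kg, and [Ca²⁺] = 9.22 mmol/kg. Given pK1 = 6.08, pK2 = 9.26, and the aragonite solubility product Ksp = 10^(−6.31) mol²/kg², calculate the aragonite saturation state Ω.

Ω = 1.31

α₂ = 1 / (1 + [H⁺]/K2 + [H⁺]²/(K1K2)) = 1 / (1 + 10^+1.83 + 10^+0.48)
   = 1 / (1 + 67.608 + 3.0200) = 1/71.628 = 0.01396
[CO3²⁻] = α₂ × DIC = 0.01396 × 5.00 = 0.06980 mmol/kg
Ksp = 10^(−6.31) = 4.898×10^-7
Ω = [Ca²⁺][CO3²⁻]/Ksp = (9.22×10^-3)(6.980×10^-5) / 4.898×10^-7 = 1.31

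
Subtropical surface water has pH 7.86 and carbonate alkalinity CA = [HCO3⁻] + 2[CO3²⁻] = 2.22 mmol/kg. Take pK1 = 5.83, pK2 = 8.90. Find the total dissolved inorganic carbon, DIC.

CA = [HCO3⁻] + 2[CO3²⁻] = (α₁ + 2α₂)·DIC
At pH 7.86: [H⁺]/K1 = 10^-2.03 = 0.0093325, K2/[H⁺] = 10^-1.04 = 0.091201
α₁ = 1/(1 + 0.0093325 + 0.091201) = 1/1.1005 = 0.9087; α₂ = α₁·K2/[H⁺] = 0.08287
α₁ + 2α₂ = 1.0744
DIC = CA / (α₁ + 2α₂) = 2.22 / 1.0744 = 2.07 mmol/kg

DIC = 2.07 mmol/kg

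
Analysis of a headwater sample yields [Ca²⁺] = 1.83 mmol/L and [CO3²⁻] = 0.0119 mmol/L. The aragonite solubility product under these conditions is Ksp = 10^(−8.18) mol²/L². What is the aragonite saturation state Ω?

Ksp = 10^(−8.18) = 6.607×10^-9
Ω = [Ca²⁺][CO3²⁻]/Ksp = (1.83×10^-3)(0.0119×10^-3) / 6.607×10^-9 = 3.30

Ω = 3.30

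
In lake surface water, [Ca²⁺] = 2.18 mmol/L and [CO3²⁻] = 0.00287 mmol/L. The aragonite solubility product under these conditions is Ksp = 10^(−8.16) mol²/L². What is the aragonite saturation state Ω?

Ω = 0.904

Ksp = 10^(−8.16) = 6.918×10^-9
Ω = [Ca²⁺][CO3²⁻]/Ksp = (2.18×10^-3)(0.00287×10^-3) / 6.918×10^-9 = 0.904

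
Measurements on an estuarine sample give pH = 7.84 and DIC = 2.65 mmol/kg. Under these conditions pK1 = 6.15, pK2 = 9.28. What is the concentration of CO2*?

[CO2*] = 0.0512 mmol/kg

α₀ = 1 / (1 + K1/[H⁺] + K1K2/[H⁺]²) = 1 / (1 + 10^+1.69 + 10^+0.25)
   = 1 / (1 + 48.978 + 1.7783) = 1/51.756 = 0.01932
[CO2*] = α₀ × DIC = 0.01932 × 2.65 = 0.0512 mmol/kg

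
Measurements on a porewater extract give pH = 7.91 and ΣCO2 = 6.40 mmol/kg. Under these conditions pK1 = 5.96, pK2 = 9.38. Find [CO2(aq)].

α₀ = 1 / (1 + K1/[H⁺] + K1K2/[H⁺]²) = 1 / (1 + 10^+1.95 + 10^+0.48)
   = 1 / (1 + 89.125 + 3.0200) = 1/93.145 = 0.01074
[CO2*] = α₀ × DIC = 0.01074 × 6.40 = 0.0687 mmol/kg

[CO2*] = 0.0687 mmol/kg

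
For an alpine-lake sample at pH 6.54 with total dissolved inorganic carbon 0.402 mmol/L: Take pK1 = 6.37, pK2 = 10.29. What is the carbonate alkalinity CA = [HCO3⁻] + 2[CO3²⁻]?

CA = 0.240 mmol/L

CA = [HCO3⁻] + 2[CO3²⁻] = (α₁ + 2α₂)·DIC
At pH 6.54: [H⁺]/K1 = 10^-0.17 = 0.67608, K2/[H⁺] = 10^-3.75 = 0.00017783
α₁ = 1/(1 + 0.67608 + 0.00017783) = 1/1.6763 = 0.5966; α₂ = α₁·K2/[H⁺] = 0.0001061
α₁ + 2α₂ = 0.5968
CA = 0.5968 × 0.402 = 0.240 mmol/L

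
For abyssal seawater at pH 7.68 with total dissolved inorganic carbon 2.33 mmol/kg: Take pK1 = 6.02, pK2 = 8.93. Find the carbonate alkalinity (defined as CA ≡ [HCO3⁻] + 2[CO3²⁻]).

CA = [HCO3⁻] + 2[CO3²⁻] = (α₁ + 2α₂)·DIC
At pH 7.68: [H⁺]/K1 = 10^-1.66 = 0.021878, K2/[H⁺] = 10^-1.25 = 0.056234
α₁ = 1/(1 + 0.021878 + 0.056234) = 1/1.0781 = 0.9275; α₂ = α₁·K2/[H⁺] = 0.05216
α₁ + 2α₂ = 1.0319
CA = 1.0319 × 2.33 = 2.40 mmol/kg

CA = 2.40 mmol/kg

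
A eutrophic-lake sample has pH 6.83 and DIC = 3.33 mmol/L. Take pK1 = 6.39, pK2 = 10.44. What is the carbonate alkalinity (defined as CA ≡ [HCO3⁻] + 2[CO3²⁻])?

CA = [HCO3⁻] + 2[CO3²⁻] = (α₁ + 2α₂)·DIC
At pH 6.83: [H⁺]/K1 = 10^-0.44 = 0.36308, K2/[H⁺] = 10^-3.61 = 0.00024547
α₁ = 1/(1 + 0.36308 + 0.00024547) = 1/1.3633 = 0.7335; α₂ = α₁·K2/[H⁺] = 0.0001801
α₁ + 2α₂ = 0.7339
CA = 0.7339 × 3.33 = 2.44 mmol/L

CA = 2.44 mmol/L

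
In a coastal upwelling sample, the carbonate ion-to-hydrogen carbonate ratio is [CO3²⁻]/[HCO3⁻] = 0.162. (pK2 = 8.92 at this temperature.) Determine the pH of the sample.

pH = 8.13

From K2 = [H⁺][CO3²⁻]/[HCO3⁻]:  pH = pK2 + log₁₀([CO3²⁻]/[HCO3⁻])
log₁₀(0.162) = -0.790
pH = 8.92 + (-0.790) = 8.13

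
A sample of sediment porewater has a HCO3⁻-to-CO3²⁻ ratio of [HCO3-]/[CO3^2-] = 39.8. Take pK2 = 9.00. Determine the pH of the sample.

From K2 = [H⁺][CO3^2-]/[HCO3-]:  pH = pK2 − log₁₀([HCO3-]/[CO3^2-])
log₁₀(39.8) = +1.600
pH = 9.00 − (+1.600) = 7.40

pH = 7.40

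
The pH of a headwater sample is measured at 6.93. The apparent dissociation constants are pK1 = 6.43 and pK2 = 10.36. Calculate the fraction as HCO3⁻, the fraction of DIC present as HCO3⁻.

α₁ = 0.760

α₁ = 1 / (1 + [H⁺]/K1 + K2/[H⁺]) = 1 / (1 + 10^-0.50 + 10^-3.43)
   = 1 / (1 + 0.31623 + 0.00037154) = 1/1.3166 = 0.7595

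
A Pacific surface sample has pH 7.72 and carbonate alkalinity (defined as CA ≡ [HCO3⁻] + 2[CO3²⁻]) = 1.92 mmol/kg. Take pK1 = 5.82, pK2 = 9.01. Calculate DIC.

CA = [HCO3⁻] + 2[CO3²⁻] = (α₁ + 2α₂)·DIC
At pH 7.72: [H⁺]/K1 = 10^-1.90 = 0.012589, K2/[H⁺] = 10^-1.29 = 0.051286
α₁ = 1/(1 + 0.012589 + 0.051286) = 1/1.0639 = 0.9400; α₂ = α₁·K2/[H⁺] = 0.04821
α₁ + 2α₂ = 1.0364
DIC = CA / (α₁ + 2α₂) = 1.92 / 1.0364 = 1.85 mmol/kg

DIC = 1.85 mmol/kg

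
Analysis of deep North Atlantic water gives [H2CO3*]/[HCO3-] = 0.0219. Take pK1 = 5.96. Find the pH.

From K1 = [H⁺][HCO3-]/[H2CO3*]:  pH = pK1 − log₁₀([H2CO3*]/[HCO3-])
log₁₀(0.0219) = -1.660
pH = 5.96 − (-1.660) = 7.62

pH = 7.62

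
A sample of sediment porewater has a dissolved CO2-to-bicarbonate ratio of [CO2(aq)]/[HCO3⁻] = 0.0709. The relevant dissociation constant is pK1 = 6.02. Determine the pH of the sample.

pH = 7.17

From K1 = [H⁺][HCO3⁻]/[CO2(aq)]:  pH = pK1 − log₁₀([CO2(aq)]/[HCO3⁻])
log₁₀(0.0709) = -1.149
pH = 6.02 − (-1.149) = 7.17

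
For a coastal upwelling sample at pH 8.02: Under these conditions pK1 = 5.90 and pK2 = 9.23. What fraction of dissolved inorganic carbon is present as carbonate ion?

α₂ = 1 / (1 + [H⁺]/K2 + [H⁺]²/(K1K2)) = 1 / (1 + 10^+1.21 + 10^-0.91)
   = 1 / (1 + 16.218 + 0.12303) = 1/17.341 = 0.05767

α₂ = 0.0577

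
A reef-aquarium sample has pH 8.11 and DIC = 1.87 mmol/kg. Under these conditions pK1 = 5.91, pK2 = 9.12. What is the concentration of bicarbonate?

α₁ = 1 / (1 + [H⁺]/K1 + K2/[H⁺]) = 1 / (1 + 10^-2.20 + 10^-1.01)
   = 1 / (1 + 0.0063096 + 0.097724) = 1/1.1040 = 0.9058
[HCO3⁻] = α₁ × DIC = 0.9058 × 1.87 = 1.69 mmol/kg

[HCO3⁻] = 1.69 mmol/kg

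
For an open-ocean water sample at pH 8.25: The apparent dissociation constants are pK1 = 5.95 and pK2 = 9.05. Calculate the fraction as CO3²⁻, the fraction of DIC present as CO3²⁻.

α₂ = 1 / (1 + [H⁺]/K2 + [H⁺]²/(K1K2)) = 1 / (1 + 10^+0.80 + 10^-1.50)
   = 1 / (1 + 6.3096 + 0.031623) = 1/7.3412 = 0.1362

α₂ = 0.136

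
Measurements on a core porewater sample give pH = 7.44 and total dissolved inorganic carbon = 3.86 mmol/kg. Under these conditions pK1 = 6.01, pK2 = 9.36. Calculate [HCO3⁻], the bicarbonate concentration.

α₁ = 1 / (1 + [H⁺]/K1 + K2/[H⁺]) = 1 / (1 + 10^-1.43 + 10^-1.92)
   = 1 / (1 + 0.037154 + 0.012023) = 1/1.0492 = 0.9531
[HCO3⁻] = α₁ × DIC = 0.9531 × 3.86 = 3.68 mmol/kg

[HCO3⁻] = 3.68 mmol/kg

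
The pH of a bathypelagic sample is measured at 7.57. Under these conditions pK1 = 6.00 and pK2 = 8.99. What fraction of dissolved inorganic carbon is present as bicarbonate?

α₁ = 0.939

α₁ = 1 / (1 + [H⁺]/K1 + K2/[H⁺]) = 1 / (1 + 10^-1.57 + 10^-1.42)
   = 1 / (1 + 0.026915 + 0.038019) = 1/1.0649 = 0.9390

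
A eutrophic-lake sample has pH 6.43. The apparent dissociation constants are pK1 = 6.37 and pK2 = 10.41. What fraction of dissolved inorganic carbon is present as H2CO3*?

α₀ = 1 / (1 + K1/[H⁺] + K1K2/[H⁺]²) = 1 / (1 + 10^+0.06 + 10^-3.92)
   = 1 / (1 + 1.1482 + 0.00012023) = 1/2.1483 = 0.4655

α₀ = 0.465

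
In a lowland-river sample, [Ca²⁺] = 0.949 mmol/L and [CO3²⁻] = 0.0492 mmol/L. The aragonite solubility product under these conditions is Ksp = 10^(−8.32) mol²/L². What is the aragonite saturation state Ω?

Ksp = 10^(−8.32) = 4.786×10^-9
Ω = [Ca²⁺][CO3²⁻]/Ksp = (0.949×10^-3)(0.0492×10^-3) / 4.786×10^-9 = 9.76

Ω = 9.76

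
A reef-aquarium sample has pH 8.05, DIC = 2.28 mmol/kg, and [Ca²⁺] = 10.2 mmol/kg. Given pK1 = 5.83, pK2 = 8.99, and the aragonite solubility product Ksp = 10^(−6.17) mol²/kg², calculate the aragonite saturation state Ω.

α₂ = 1 / (1 + [H⁺]/K2 + [H⁺]²/(K1K2)) = 1 / (1 + 10^+0.94 + 10^-1.28)
   = 1 / (1 + 8.7096 + 0.052481) = 1/9.7621 = 0.1024
[CO3²⁻] = α₂ × DIC = 0.1024 × 2.28 = 0.2336 mmol/kg
Ksp = 10^(−6.17) = 6.761×10^-7
Ω = [Ca²⁺][CO3²⁻]/Ksp = (10.2×10^-3)(2.336×10^-4) / 6.761×10^-7 = 3.52

Ω = 3.52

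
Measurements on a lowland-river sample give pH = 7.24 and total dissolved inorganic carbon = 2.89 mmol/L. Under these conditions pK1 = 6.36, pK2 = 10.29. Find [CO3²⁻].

[CO3²⁻] = 2.27 μmol/L

α₂ = 1 / (1 + [H⁺]/K2 + [H⁺]²/(K1K2)) = 1 / (1 + 10^+3.05 + 10^+2.17)
   = 1 / (1 + 1122.0 + 147.91) = 1/1270.9 = 0.0007868
[CO3²⁻] = α₂ × DIC = 0.0007868 × 2.89 = 0.00227 mmol/L = 2.27 μmol/L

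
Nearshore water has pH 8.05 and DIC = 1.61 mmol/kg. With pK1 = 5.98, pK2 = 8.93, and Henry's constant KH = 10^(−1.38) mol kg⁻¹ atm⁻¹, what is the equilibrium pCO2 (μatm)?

α₀ = 1 / (1 + K1/[H⁺] + K1K2/[H⁺]²) = 1 / (1 + 10^+2.07 + 10^+1.19)
   = 1 / (1 + 117.49 + 15.488) = 1/133.98 = 0.007464
[CO2*] = α₀ × DIC = 0.007464 × 1.61 = 0.01202 mmol/kg = 12.02 μmol/kg
pCO2 = [CO2*]/KH = 1.202×10^-5 / 4.169×10^-2 = 288 μatm

pCO2 = 288 μatm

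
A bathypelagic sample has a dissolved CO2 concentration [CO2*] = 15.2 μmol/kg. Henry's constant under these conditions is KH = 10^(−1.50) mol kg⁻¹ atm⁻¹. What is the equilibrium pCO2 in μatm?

KH = 10^(−1.50) = 3.162×10^-2 mol kg⁻¹ atm⁻¹
pCO2 = [CO2*]/KH = 15.2×10^-6 / 3.162×10^-2 = 4.81×10^-4 atm = 481 μatm

pCO2 = 481 μatm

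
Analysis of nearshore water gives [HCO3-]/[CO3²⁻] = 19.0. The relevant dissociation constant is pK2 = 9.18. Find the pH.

pH = 7.90

From K2 = [H⁺][CO3²⁻]/[HCO3-]:  pH = pK2 − log₁₀([HCO3-]/[CO3²⁻])
log₁₀(19.0) = +1.279
pH = 9.18 − (+1.279) = 7.90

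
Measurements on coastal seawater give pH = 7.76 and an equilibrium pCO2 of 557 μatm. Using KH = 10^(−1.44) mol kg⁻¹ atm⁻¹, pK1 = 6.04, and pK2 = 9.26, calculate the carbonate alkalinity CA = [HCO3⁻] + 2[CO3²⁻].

CA = 1.13 mmol/kg

[CO2*] = KH · pCO2 = 10^(−1.44) × 557×10^-6 = 2.022×10^-5 mol/kg
α₀ = 1/(1 + K1/[H⁺] + K1K2/[H⁺]²) = 1/(1 + 10^+1.72 + 10^+0.22) = 0.01814
DIC = [CO2*]/α₀ = 2.022×10^-5 / 0.01814 = 1.115 mmol/kg
CA = (α₁ + 2α₂)·DIC = (0.9518 + 2×0.03010) × 1.115 = 1.13 mmol/kg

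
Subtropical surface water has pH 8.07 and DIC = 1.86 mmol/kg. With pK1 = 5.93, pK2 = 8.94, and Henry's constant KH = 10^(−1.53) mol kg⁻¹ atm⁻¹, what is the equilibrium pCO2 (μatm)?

α₀ = 1 / (1 + K1/[H⁺] + K1K2/[H⁺]²) = 1 / (1 + 10^+2.14 + 10^+1.27)
   = 1 / (1 + 138.04 + 18.621) = 1/157.66 = 0.006343
[CO2*] = α₀ × DIC = 0.006343 × 1.86 = 0.01180 mmol/kg = 11.80 μmol/kg
pCO2 = [CO2*]/KH = 1.180×10^-5 / 2.951×10^-2 = 400 μatm

pCO2 = 400 μatm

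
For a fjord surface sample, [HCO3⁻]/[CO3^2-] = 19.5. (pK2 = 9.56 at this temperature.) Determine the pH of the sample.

pH = 8.27

From K2 = [H⁺][CO3^2-]/[HCO3⁻]:  pH = pK2 − log₁₀([HCO3⁻]/[CO3^2-])
log₁₀(19.5) = +1.290
pH = 9.56 − (+1.290) = 8.27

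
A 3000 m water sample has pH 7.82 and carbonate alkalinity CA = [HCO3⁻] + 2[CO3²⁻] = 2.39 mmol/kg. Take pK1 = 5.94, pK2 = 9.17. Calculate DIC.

DIC = 2.32 mmol/kg

CA = [HCO3⁻] + 2[CO3²⁻] = (α₁ + 2α₂)·DIC
At pH 7.82: [H⁺]/K1 = 10^-1.88 = 0.013183, K2/[H⁺] = 10^-1.35 = 0.044668
α₁ = 1/(1 + 0.013183 + 0.044668) = 1/1.0579 = 0.9453; α₂ = α₁·K2/[H⁺] = 0.04223
α₁ + 2α₂ = 1.0298
DIC = CA / (α₁ + 2α₂) = 2.39 / 1.0298 = 2.32 mmol/kg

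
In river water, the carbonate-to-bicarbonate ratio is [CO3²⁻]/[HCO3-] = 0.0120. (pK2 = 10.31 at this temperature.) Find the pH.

pH = 8.39

From K2 = [H⁺][CO3²⁻]/[HCO3-]:  pH = pK2 + log₁₀([CO3²⁻]/[HCO3-])
log₁₀(0.0120) = -1.921
pH = 10.31 + (-1.921) = 8.39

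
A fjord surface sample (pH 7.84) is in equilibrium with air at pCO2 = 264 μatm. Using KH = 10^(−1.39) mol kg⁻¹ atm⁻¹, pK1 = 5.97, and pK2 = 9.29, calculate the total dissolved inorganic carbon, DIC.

DIC = 0.836 mmol/kg

[CO2*] = KH · pCO2 = 10^(−1.39) × 264×10^-6 = 1.075×10^-5 mol/kg
α₀ = 1/(1 + K1/[H⁺] + K1K2/[H⁺]²) = 1/(1 + 10^+1.87 + 10^+0.42) = 0.01286
DIC = [CO2*]/α₀ = 1.075×10^-5 / 0.01286 = 0.836 mmol/kg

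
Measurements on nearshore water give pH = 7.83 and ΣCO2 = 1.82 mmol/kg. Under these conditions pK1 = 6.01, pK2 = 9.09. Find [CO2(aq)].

α₀ = 1 / (1 + K1/[H⁺] + K1K2/[H⁺]²) = 1 / (1 + 10^+1.82 + 10^+0.56)
   = 1 / (1 + 66.069 + 3.6308) = 1/70.700 = 0.01414
[CO2*] = α₀ × DIC = 0.01414 × 1.82 = 0.0257 mmol/kg

[CO2*] = 0.0257 mmol/kg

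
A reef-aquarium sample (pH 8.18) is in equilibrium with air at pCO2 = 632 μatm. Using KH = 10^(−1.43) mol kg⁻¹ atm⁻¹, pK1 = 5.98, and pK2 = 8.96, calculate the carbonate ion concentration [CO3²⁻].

[CO2*] = KH · pCO2 = 10^(−1.43) × 632×10^-6 = 2.348×10^-5 mol/kg
α₀ = 1/(1 + K1/[H⁺] + K1K2/[H⁺]²) = 1/(1 + 10^+2.20 + 10^+1.42) = 0.005382
DIC = [CO2*]/α₀ = 2.348×10^-5 / 0.005382 = 4.363 mmol/kg
[CO3²⁻] = α₂·DIC; α₂ = 0.1416, so [CO3²⁻] = 0.1416 × 4.363 = 0.618 mmol/kg

[CO3²⁻] = 0.618 mmol/kg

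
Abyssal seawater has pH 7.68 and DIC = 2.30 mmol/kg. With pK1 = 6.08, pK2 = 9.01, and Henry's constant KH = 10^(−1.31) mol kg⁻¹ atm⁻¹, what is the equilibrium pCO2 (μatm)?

α₀ = 1 / (1 + K1/[H⁺] + K1K2/[H⁺]²) = 1 / (1 + 10^+1.60 + 10^+0.27)
   = 1 / (1 + 39.811 + 1.8621) = 1/42.673 = 0.02343
[CO2*] = α₀ × DIC = 0.02343 × 2.30 = 0.05390 mmol/kg
pCO2 = [CO2*]/KH = 5.390×10^-5 / 4.898×10^-2 = 1100 μatm

pCO2 = 1100 μatm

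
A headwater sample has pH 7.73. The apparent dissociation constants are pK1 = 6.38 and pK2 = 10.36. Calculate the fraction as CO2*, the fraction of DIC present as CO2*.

α₀ = 1 / (1 + K1/[H⁺] + K1K2/[H⁺]²) = 1 / (1 + 10^+1.35 + 10^-1.28)
   = 1 / (1 + 22.387 + 0.052481) = 1/23.440 = 0.04266

α₀ = 0.0427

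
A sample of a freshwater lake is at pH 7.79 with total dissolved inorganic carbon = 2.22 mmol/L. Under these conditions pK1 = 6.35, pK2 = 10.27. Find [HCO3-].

α₁ = 1 / (1 + [H⁺]/K1 + K2/[H⁺]) = 1 / (1 + 10^-1.44 + 10^-2.48)
   = 1 / (1 + 0.036308 + 0.0033113) = 1/1.0396 = 0.9619
[HCO3⁻] = α₁ × DIC = 0.9619 × 2.22 = 2.14 mmol/L

[HCO3⁻] = 2.14 mmol/L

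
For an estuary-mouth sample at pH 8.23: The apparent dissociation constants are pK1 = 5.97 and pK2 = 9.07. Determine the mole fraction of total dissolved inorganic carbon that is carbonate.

α₂ = 0.126

α₂ = 1 / (1 + [H⁺]/K2 + [H⁺]²/(K1K2)) = 1 / (1 + 10^+0.84 + 10^-1.42)
   = 1 / (1 + 6.9183 + 0.038019) = 1/7.9563 = 0.1257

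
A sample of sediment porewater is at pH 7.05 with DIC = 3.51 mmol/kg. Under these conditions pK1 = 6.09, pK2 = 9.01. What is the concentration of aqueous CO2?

α₀ = 1 / (1 + K1/[H⁺] + K1K2/[H⁺]²) = 1 / (1 + 10^+0.96 + 10^-1.00)
   = 1 / (1 + 9.1201 + 0.10000) = 1/10.220 = 0.09785
[CO2*] = α₀ × DIC = 0.09785 × 3.51 = 0.343 mmol/kg

[CO2*] = 0.343 mmol/kg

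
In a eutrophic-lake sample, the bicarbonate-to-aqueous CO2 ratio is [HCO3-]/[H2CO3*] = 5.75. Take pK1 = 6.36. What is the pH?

pH = 7.12

From K1 = [H⁺][HCO3-]/[H2CO3*]:  pH = pK1 + log₁₀([HCO3-]/[H2CO3*])
log₁₀(5.75) = +0.760
pH = 6.36 + (+0.760) = 7.12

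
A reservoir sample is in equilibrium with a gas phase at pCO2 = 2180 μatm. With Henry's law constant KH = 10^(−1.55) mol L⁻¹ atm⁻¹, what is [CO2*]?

[CO2*] = 61.4 μmol/L

KH = 10^(−1.55) = 2.818×10^-2 mol L⁻¹ atm⁻¹
[CO2*] = KH · pCO2 = 2.818×10^-2 × 2180×10^-6 atm = 6.14×10^-5 mol/L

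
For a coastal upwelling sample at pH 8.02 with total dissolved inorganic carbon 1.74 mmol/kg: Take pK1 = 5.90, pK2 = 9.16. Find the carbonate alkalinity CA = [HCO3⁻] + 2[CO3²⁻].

CA = 1.84 mmol/kg

CA = [HCO3⁻] + 2[CO3²⁻] = (α₁ + 2α₂)·DIC
At pH 8.02: [H⁺]/K1 = 10^-2.12 = 0.0075858, K2/[H⁺] = 10^-1.14 = 0.072444
α₁ = 1/(1 + 0.0075858 + 0.072444) = 1/1.0800 = 0.9259; α₂ = α₁·K2/[H⁺] = 0.06708
α₁ + 2α₂ = 1.0601
CA = 1.0601 × 1.74 = 1.84 mmol/kg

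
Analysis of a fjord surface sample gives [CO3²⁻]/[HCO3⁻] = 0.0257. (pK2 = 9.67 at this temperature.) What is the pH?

pH = 8.08

From K2 = [H⁺][CO3²⁻]/[HCO3⁻]:  pH = pK2 + log₁₀([CO3²⁻]/[HCO3⁻])
log₁₀(0.0257) = -1.590
pH = 9.67 + (-1.590) = 8.08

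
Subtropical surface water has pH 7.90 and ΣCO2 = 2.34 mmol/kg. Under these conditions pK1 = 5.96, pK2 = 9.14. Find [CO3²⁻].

α₂ = 1 / (1 + [H⁺]/K2 + [H⁺]²/(K1K2)) = 1 / (1 + 10^+1.24 + 10^-0.70)
   = 1 / (1 + 17.378 + 0.19953) = 1/18.578 = 0.05383
[CO3²⁻] = α₂ × DIC = 0.05383 × 2.34 = 0.126 mmol/kg

[CO3²⁻] = 0.126 mmol/kg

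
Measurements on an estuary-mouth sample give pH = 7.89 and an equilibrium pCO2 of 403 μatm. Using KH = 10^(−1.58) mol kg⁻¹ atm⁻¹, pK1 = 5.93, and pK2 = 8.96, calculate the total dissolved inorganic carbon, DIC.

DIC = 1.06 mmol/kg

[CO2*] = KH · pCO2 = 10^(−1.58) × 403×10^-6 = 1.060×10^-5 mol/kg
α₀ = 1/(1 + K1/[H⁺] + K1K2/[H⁺]²) = 1/(1 + 10^+1.96 + 10^+0.89) = 0.01000
DIC = [CO2*]/α₀ = 1.060×10^-5 / 0.01000 = 1.06 mmol/kg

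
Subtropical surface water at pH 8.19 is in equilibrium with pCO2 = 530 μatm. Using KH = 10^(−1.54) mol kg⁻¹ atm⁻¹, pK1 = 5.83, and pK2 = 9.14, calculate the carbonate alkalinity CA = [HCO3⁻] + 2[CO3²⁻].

CA = 4.29 mmol/kg

[CO2*] = KH · pCO2 = 10^(−1.54) × 530×10^-6 = 1.529×10^-5 mol/kg
α₀ = 1/(1 + K1/[H⁺] + K1K2/[H⁺]²) = 1/(1 + 10^+2.36 + 10^+1.41) = 0.003909
DIC = [CO2*]/α₀ = 1.529×10^-5 / 0.003909 = 3.910 mmol/kg
CA = (α₁ + 2α₂)·DIC = (0.8956 + 2×0.1005) × 3.910 = 4.29 mmol/kg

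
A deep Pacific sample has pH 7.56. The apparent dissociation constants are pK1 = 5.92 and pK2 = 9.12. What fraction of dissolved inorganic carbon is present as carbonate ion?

α₂ = 1 / (1 + [H⁺]/K2 + [H⁺]²/(K1K2)) = 1 / (1 + 10^+1.56 + 10^-0.08)
   = 1 / (1 + 36.308 + 0.83176) = 1/38.140 = 0.02622

α₂ = 0.0262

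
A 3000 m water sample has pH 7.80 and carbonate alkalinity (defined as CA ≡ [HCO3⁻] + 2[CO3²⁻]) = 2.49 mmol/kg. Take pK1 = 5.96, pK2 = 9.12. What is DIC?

DIC = 2.41 mmol/kg

CA = [HCO3⁻] + 2[CO3²⁻] = (α₁ + 2α₂)·DIC
At pH 7.80: [H⁺]/K1 = 10^-1.84 = 0.014454, K2/[H⁺] = 10^-1.32 = 0.047863
α₁ = 1/(1 + 0.014454 + 0.047863) = 1/1.0623 = 0.9413; α₂ = α₁·K2/[H⁺] = 0.04506
α₁ + 2α₂ = 1.0314
DIC = CA / (α₁ + 2α₂) = 2.49 / 1.0314 = 2.41 mmol/kg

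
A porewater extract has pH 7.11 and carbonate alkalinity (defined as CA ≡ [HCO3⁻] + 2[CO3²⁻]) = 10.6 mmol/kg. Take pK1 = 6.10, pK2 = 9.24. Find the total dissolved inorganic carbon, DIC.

CA = [HCO3⁻] + 2[CO3²⁻] = (α₁ + 2α₂)·DIC
At pH 7.11: [H⁺]/K1 = 10^-1.01 = 0.097724, K2/[H⁺] = 10^-2.13 = 0.0074131
α₁ = 1/(1 + 0.097724 + 0.0074131) = 1/1.1051 = 0.9049; α₂ = α₁·K2/[H⁺] = 0.006708
α₁ + 2α₂ = 0.9183
DIC = CA / (α₁ + 2α₂) = 10.6 / 0.9183 = 11.5 mmol/kg

DIC = 11.5 mmol/kg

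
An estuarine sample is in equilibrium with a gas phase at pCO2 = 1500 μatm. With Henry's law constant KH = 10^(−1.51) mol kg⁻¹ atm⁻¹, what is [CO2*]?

KH = 10^(−1.51) = 3.090×10^-2 mol kg⁻¹ atm⁻¹
[CO2*] = KH · pCO2 = 3.090×10^-2 × 1500×10^-6 atm = 4.64×10^-5 mol/kg

[CO2*] = 46.4 μmol/kg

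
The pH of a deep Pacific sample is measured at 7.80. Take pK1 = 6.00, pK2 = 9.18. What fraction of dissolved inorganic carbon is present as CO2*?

α₀ = 0.0150

α₀ = 1 / (1 + K1/[H⁺] + K1K2/[H⁺]²) = 1 / (1 + 10^+1.80 + 10^+0.42)
   = 1 / (1 + 63.096 + 2.6303) = 1/66.726 = 0.01499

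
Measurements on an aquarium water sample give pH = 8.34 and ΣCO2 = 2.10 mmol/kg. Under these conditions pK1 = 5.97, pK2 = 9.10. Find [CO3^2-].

α₂ = 1 / (1 + [H⁺]/K2 + [H⁺]²/(K1K2)) = 1 / (1 + 10^+0.76 + 10^-1.61)
   = 1 / (1 + 5.7544 + 0.024547) = 1/6.7789 = 0.1475
[CO3²⁻] = α₂ × DIC = 0.1475 × 2.10 = 0.310 mmol/kg

[CO3²⁻] = 0.310 mmol/kg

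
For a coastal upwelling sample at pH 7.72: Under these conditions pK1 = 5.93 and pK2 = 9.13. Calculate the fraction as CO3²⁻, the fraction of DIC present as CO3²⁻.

α₂ = 0.0369

α₂ = 1 / (1 + [H⁺]/K2 + [H⁺]²/(K1K2)) = 1 / (1 + 10^+1.41 + 10^-0.38)
   = 1 / (1 + 25.704 + 0.41687) = 1/27.121 = 0.03687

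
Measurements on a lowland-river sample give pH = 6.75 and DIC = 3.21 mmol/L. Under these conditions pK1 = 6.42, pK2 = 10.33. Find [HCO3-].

[HCO3⁻] = 2.19 mmol/L

α₁ = 1 / (1 + [H⁺]/K1 + K2/[H⁺]) = 1 / (1 + 10^-0.33 + 10^-3.58)
   = 1 / (1 + 0.46774 + 0.00026303) = 1/1.4680 = 0.6812
[HCO3⁻] = α₁ × DIC = 0.6812 × 3.21 = 2.19 mmol/L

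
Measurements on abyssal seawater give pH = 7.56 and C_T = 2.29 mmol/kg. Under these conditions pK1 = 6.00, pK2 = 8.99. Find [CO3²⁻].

α₂ = 1 / (1 + [H⁺]/K2 + [H⁺]²/(K1K2)) = 1 / (1 + 10^+1.43 + 10^-0.13)
   = 1 / (1 + 26.915 + 0.74131) = 1/28.657 = 0.03490
[CO3²⁻] = α₂ × DIC = 0.03490 × 2.29 = 0.0799 mmol/kg

[CO3²⁻] = 0.0799 mmol/kg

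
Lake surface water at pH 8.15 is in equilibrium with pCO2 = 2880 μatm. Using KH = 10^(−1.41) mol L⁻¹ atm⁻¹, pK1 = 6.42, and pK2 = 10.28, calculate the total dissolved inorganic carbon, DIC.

[CO2*] = KH · pCO2 = 10^(−1.41) × 2880×10^-6 = 1.120×10^-4 mol/L
α₀ = 1/(1 + K1/[H⁺] + K1K2/[H⁺]²) = 1/(1 + 10^+1.73 + 10^-0.40) = 0.01815
DIC = [CO2*]/α₀ = 1.120×10^-4 / 0.01815 = 6.17 mmol/L

DIC = 6.17 mmol/L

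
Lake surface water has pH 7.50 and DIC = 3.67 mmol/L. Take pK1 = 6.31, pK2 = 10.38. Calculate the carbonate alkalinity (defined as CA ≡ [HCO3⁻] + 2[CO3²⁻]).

CA = [HCO3⁻] + 2[CO3²⁻] = (α₁ + 2α₂)·DIC
At pH 7.50: [H⁺]/K1 = 10^-1.19 = 0.064565, K2/[H⁺] = 10^-2.88 = 0.0013183
α₁ = 1/(1 + 0.064565 + 0.0013183) = 1/1.0659 = 0.9382; α₂ = α₁·K2/[H⁺] = 0.001237
α₁ + 2α₂ = 0.9407
CA = 0.9407 × 3.67 = 3.45 mmol/L

CA = 3.45 mmol/L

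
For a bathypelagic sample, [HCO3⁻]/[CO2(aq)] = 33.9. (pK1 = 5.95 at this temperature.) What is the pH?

From K1 = [H⁺][HCO3⁻]/[CO2(aq)]:  pH = pK1 + log₁₀([HCO3⁻]/[CO2(aq)])
log₁₀(33.9) = +1.530
pH = 5.95 + (+1.530) = 7.48

pH = 7.48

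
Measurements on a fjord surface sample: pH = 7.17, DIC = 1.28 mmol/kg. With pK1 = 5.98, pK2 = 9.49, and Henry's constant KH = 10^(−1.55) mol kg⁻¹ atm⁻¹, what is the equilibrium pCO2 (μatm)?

α₀ = 1 / (1 + K1/[H⁺] + K1K2/[H⁺]²) = 1 / (1 + 10^+1.19 + 10^-1.13)
   = 1 / (1 + 15.488 + 0.074131) = 1/16.562 = 0.06038
[CO2*] = α₀ × DIC = 0.06038 × 1.28 = 0.07728 mmol/kg
pCO2 = [CO2*]/KH = 7.728×10^-5 / 2.818×10^-2 = 2740 μatm

pCO2 = 2740 μatm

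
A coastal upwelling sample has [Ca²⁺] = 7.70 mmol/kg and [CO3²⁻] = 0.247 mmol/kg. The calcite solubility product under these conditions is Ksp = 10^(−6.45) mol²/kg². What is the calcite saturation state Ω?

Ω = 5.36

Ksp = 10^(−6.45) = 3.548×10^-7
Ω = [Ca²⁺][CO3²⁻]/Ksp = (7.70×10^-3)(0.247×10^-3) / 3.548×10^-7 = 5.36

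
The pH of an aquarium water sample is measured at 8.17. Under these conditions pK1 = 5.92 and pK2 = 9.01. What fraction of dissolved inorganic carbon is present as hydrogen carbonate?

α₁ = 1 / (1 + [H⁺]/K1 + K2/[H⁺]) = 1 / (1 + 10^-2.25 + 10^-0.84)
   = 1 / (1 + 0.0056234 + 0.14454) = 1/1.1502 = 0.8694

α₁ = 0.869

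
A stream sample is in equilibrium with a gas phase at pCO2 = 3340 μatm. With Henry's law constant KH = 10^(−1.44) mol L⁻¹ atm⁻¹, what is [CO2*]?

KH = 10^(−1.44) = 3.631×10^-2 mol L⁻¹ atm⁻¹
[CO2*] = KH · pCO2 = 3.631×10^-2 × 3340×10^-6 atm = 1.21×10^-4 mol/L

[CO2*] = 121 μmol/L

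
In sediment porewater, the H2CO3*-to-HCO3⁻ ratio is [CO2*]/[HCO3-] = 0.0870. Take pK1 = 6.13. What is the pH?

pH = 7.19

From K1 = [H⁺][HCO3-]/[CO2*]:  pH = pK1 − log₁₀([CO2*]/[HCO3-])
log₁₀(0.0870) = -1.060
pH = 6.13 − (-1.060) = 7.19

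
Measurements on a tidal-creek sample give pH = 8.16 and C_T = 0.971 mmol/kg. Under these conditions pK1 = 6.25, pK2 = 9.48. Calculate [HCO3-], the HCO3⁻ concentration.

α₁ = 1 / (1 + [H⁺]/K1 + K2/[H⁺]) = 1 / (1 + 10^-1.91 + 10^-1.32)
   = 1 / (1 + 0.012303 + 0.047863) = 1/1.0602 = 0.9432
[HCO3⁻] = α₁ × DIC = 0.9432 × 0.971 = 0.916 mmol/kg

[HCO3⁻] = 0.916 mmol/kg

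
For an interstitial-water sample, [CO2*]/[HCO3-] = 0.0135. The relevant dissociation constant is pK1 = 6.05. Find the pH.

pH = 7.92

From K1 = [H⁺][HCO3-]/[CO2*]:  pH = pK1 − log₁₀([CO2*]/[HCO3-])
log₁₀(0.0135) = -1.870
pH = 6.05 − (-1.870) = 7.92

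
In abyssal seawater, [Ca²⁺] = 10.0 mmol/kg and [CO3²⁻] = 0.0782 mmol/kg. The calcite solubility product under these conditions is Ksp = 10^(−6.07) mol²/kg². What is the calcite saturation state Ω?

Ω = 0.919

Ksp = 10^(−6.07) = 8.511×10^-7
Ω = [Ca²⁺][CO3²⁻]/Ksp = (10.0×10^-3)(0.0782×10^-3) / 8.511×10^-7 = 0.919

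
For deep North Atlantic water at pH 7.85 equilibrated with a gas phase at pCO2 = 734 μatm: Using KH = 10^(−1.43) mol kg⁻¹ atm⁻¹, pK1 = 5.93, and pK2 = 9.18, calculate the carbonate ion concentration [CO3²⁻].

[CO2*] = KH · pCO2 = 10^(−1.43) × 734×10^-6 = 2.727×10^-5 mol/kg
α₀ = 1/(1 + K1/[H⁺] + K1K2/[H⁺]²) = 1/(1 + 10^+1.92 + 10^+0.59) = 0.01136
DIC = [CO2*]/α₀ = 2.727×10^-5 / 0.01136 = 2.402 mmol/kg
[CO3²⁻] = α₂·DIC; α₂ = 0.04418, so [CO3²⁻] = 0.04418 × 2.402 = 0.106 mmol/kg

[CO3²⁻] = 0.106 mmol/kg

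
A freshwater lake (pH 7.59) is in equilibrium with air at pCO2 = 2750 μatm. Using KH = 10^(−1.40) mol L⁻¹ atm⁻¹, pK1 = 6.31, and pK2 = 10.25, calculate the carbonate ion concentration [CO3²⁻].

[CO2*] = KH · pCO2 = 10^(−1.40) × 2750×10^-6 = 1.095×10^-4 mol/L
α₀ = 1/(1 + K1/[H⁺] + K1K2/[H⁺]²) = 1/(1 + 10^+1.28 + 10^-1.38) = 0.04976
DIC = [CO2*]/α₀ = 1.095×10^-4 / 0.04976 = 2.200 mmol/L
[CO3²⁻] = α₂·DIC; α₂ = 0.002074, so [CO3²⁻] = 0.002074 × 2.200 = 0.00456 mmol/L = 4.56 μmol/L

[CO3²⁻] = 4.56 μmol/L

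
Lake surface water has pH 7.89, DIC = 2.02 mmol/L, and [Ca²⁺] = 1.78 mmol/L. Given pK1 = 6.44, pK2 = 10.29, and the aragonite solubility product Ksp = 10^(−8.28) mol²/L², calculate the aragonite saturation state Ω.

Ω = 2.62

α₂ = 1 / (1 + [H⁺]/K2 + [H⁺]²/(K1K2)) = 1 / (1 + 10^+2.40 + 10^+0.95)
   = 1 / (1 + 251.19 + 8.9125) = 1/261.10 = 0.003830
[CO3²⁻] = α₂ × DIC = 0.003830 × 2.02 = 0.007736 mmol/L = 7.736 μmol/L
Ksp = 10^(−8.28) = 5.248×10^-9
Ω = [Ca²⁺][CO3²⁻]/Ksp = (1.78×10^-3)(7.736×10^-6) / 5.248×10^-9 = 2.62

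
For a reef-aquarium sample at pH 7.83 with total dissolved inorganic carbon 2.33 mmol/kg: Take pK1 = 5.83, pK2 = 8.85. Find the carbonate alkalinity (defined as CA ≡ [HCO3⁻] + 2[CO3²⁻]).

CA = [HCO3⁻] + 2[CO3²⁻] = (α₁ + 2α₂)·DIC
At pH 7.83: [H⁺]/K1 = 10^-2.00 = 0.010000, K2/[H⁺] = 10^-1.02 = 0.095499
α₁ = 1/(1 + 0.010000 + 0.095499) = 1/1.1055 = 0.9046; α₂ = α₁·K2/[H⁺] = 0.08639
α₁ + 2α₂ = 1.0773
CA = 1.0773 × 2.33 = 2.51 mmol/kg

CA = 2.51 mmol/kg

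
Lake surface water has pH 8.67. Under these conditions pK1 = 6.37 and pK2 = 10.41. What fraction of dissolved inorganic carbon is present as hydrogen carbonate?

α₁ = 0.977

α₁ = 1 / (1 + [H⁺]/K1 + K2/[H⁺]) = 1 / (1 + 10^-2.30 + 10^-1.74)
   = 1 / (1 + 0.0050119 + 0.018197) = 1/1.0232 = 0.9773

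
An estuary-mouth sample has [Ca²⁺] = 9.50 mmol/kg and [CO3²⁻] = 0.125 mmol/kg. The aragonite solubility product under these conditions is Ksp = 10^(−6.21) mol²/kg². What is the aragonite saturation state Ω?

Ω = 1.93

Ksp = 10^(−6.21) = 6.166×10^-7
Ω = [Ca²⁺][CO3²⁻]/Ksp = (9.50×10^-3)(0.125×10^-3) / 6.166×10^-7 = 1.93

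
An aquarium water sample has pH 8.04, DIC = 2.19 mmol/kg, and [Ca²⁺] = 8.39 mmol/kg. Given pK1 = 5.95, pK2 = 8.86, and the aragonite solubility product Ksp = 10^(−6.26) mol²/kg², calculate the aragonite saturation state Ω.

Ω = 4.36

α₂ = 1 / (1 + [H⁺]/K2 + [H⁺]²/(K1K2)) = 1 / (1 + 10^+0.82 + 10^-1.27)
   = 1 / (1 + 6.6069 + 0.053703) = 1/7.6606 = 0.1305
[CO3²⁻] = α₂ × DIC = 0.1305 × 2.19 = 0.2859 mmol/kg
Ksp = 10^(−6.26) = 5.495×10^-7
Ω = [Ca²⁺][CO3²⁻]/Ksp = (8.39×10^-3)(2.859×10^-4) / 5.495×10^-7 = 4.36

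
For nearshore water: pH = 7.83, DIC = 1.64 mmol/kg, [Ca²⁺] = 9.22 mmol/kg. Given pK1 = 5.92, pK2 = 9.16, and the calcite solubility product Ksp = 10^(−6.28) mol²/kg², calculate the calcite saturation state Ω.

Ω = 1.27

α₂ = 1 / (1 + [H⁺]/K2 + [H⁺]²/(K1K2)) = 1 / (1 + 10^+1.33 + 10^-0.58)
   = 1 / (1 + 21.380 + 0.26303) = 1/22.643 = 0.04416
[CO3²⁻] = α₂ × DIC = 0.04416 × 1.64 = 0.07243 mmol/kg
Ksp = 10^(−6.28) = 5.248×10^-7
Ω = [Ca²⁺][CO3²⁻]/Ksp = (9.22×10^-3)(7.243×10^-5) / 5.248×10^-7 = 1.27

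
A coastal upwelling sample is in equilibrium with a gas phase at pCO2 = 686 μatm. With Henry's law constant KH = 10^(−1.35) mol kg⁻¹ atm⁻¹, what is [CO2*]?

KH = 10^(−1.35) = 4.467×10^-2 mol kg⁻¹ atm⁻¹
[CO2*] = KH · pCO2 = 4.467×10^-2 × 686×10^-6 atm = 3.06×10^-5 mol/kg

[CO2*] = 30.6 μmol/kg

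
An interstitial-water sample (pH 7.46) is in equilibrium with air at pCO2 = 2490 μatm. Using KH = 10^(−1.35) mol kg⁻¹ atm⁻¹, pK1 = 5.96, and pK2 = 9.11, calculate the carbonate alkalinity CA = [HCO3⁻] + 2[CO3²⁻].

CA = 3.67 mmol/kg

[CO2*] = KH · pCO2 = 10^(−1.35) × 2490×10^-6 = 1.112×10^-4 mol/kg
α₀ = 1/(1 + K1/[H⁺] + K1K2/[H⁺]²) = 1/(1 + 10^+1.50 + 10^-0.15) = 0.03000
DIC = [CO2*]/α₀ = 1.112×10^-4 / 0.03000 = 3.707 mmol/kg
CA = (α₁ + 2α₂)·DIC = (0.9488 + 2×0.02124) × 3.707 = 3.67 mmol/kg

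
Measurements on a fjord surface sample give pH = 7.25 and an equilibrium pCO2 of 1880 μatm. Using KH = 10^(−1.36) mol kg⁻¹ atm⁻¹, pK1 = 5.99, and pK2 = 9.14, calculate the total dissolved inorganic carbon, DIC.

[CO2*] = KH · pCO2 = 10^(−1.36) × 1880×10^-6 = 8.206×10^-5 mol/kg
α₀ = 1/(1 + K1/[H⁺] + K1K2/[H⁺]²) = 1/(1 + 10^+1.26 + 10^-0.63) = 0.05146
DIC = [CO2*]/α₀ = 8.206×10^-5 / 0.05146 = 1.59 mmol/kg

DIC = 1.59 mmol/kg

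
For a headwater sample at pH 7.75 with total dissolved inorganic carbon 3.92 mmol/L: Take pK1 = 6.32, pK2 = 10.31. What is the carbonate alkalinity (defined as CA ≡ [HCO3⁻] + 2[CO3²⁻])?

CA = [HCO3⁻] + 2[CO3²⁻] = (α₁ + 2α₂)·DIC
At pH 7.75: [H⁺]/K1 = 10^-1.43 = 0.037154, K2/[H⁺] = 10^-2.56 = 0.0027542
α₁ = 1/(1 + 0.037154 + 0.0027542) = 1/1.0399 = 0.9616; α₂ = α₁·K2/[H⁺] = 0.002649
α₁ + 2α₂ = 0.9669
CA = 0.9669 × 3.92 = 3.79 mmol/L

CA = 3.79 mmol/L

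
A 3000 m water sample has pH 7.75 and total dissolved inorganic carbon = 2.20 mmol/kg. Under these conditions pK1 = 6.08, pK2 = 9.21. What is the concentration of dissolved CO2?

α₀ = 1 / (1 + K1/[H⁺] + K1K2/[H⁺]²) = 1 / (1 + 10^+1.67 + 10^+0.21)
   = 1 / (1 + 46.774 + 1.6218) = 1/49.395 = 0.02024
[CO2*] = α₀ × DIC = 0.02024 × 2.20 = 0.0445 mmol/kg

[CO2*] = 0.0445 mmol/kg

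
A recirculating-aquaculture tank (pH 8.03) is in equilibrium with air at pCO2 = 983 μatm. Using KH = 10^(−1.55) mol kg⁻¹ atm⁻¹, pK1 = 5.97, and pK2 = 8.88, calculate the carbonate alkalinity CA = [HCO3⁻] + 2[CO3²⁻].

CA = 4.08 mmol/kg

[CO2*] = KH · pCO2 = 10^(−1.55) × 983×10^-6 = 2.770×10^-5 mol/kg
α₀ = 1/(1 + K1/[H⁺] + K1K2/[H⁺]²) = 1/(1 + 10^+2.06 + 10^+1.21) = 0.007574
DIC = [CO2*]/α₀ = 2.770×10^-5 / 0.007574 = 3.658 mmol/kg
CA = (α₁ + 2α₂)·DIC = (0.8696 + 2×0.1228) × 3.658 = 4.08 mmol/kg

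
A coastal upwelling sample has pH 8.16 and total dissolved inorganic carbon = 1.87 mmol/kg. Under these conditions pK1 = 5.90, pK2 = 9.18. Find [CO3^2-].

α₂ = 1 / (1 + [H⁺]/K2 + [H⁺]²/(K1K2)) = 1 / (1 + 10^+1.02 + 10^-1.24)
   = 1 / (1 + 10.471 + 0.057544) = 1/11.529 = 0.08674
[CO3²⁻] = α₂ × DIC = 0.08674 × 1.87 = 0.162 mmol/kg

[CO3²⁻] = 0.162 mmol/kg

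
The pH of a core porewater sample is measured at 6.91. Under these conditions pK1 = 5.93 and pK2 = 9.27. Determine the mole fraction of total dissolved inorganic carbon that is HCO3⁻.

α₁ = 1 / (1 + [H⁺]/K1 + K2/[H⁺]) = 1 / (1 + 10^-0.98 + 10^-2.36)
   = 1 / (1 + 0.10471 + 0.0043652) = 1/1.1091 = 0.9016

α₁ = 0.902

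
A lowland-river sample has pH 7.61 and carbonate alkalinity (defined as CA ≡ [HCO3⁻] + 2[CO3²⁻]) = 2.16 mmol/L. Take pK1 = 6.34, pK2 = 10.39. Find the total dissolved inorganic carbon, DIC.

DIC = 2.27 mmol/L

CA = [HCO3⁻] + 2[CO3²⁻] = (α₁ + 2α₂)·DIC
At pH 7.61: [H⁺]/K1 = 10^-1.27 = 0.053703, K2/[H⁺] = 10^-2.78 = 0.0016596
α₁ = 1/(1 + 0.053703 + 0.0016596) = 1/1.0554 = 0.9475; α₂ = α₁·K2/[H⁺] = 0.001573
α₁ + 2α₂ = 0.9507
DIC = CA / (α₁ + 2α₂) = 2.16 / 0.9507 = 2.27 mmol/L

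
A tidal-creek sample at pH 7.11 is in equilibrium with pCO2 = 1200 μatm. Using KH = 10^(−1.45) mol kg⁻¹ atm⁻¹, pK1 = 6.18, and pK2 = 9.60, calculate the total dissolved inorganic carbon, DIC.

DIC = 0.406 mmol/kg

[CO2*] = KH · pCO2 = 10^(−1.45) × 1200×10^-6 = 4.258×10^-5 mol/kg
α₀ = 1/(1 + K1/[H⁺] + K1K2/[H⁺]²) = 1/(1 + 10^+0.93 + 10^-1.56) = 0.1048
DIC = [CO2*]/α₀ = 4.258×10^-5 / 0.1048 = 0.406 mmol/kg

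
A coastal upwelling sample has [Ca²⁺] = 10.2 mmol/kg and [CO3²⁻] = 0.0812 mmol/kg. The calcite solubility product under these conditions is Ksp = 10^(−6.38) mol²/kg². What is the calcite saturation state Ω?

Ω = 1.99

Ksp = 10^(−6.38) = 4.169×10^-7
Ω = [Ca²⁺][CO3²⁻]/Ksp = (10.2×10^-3)(0.0812×10^-3) / 4.169×10^-7 = 1.99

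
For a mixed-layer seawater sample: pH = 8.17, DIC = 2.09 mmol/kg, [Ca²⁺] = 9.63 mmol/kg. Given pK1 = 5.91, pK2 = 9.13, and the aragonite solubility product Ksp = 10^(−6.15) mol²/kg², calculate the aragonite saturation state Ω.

α₂ = 1 / (1 + [H⁺]/K2 + [H⁺]²/(K1K2)) = 1 / (1 + 10^+0.96 + 10^-1.30)
   = 1 / (1 + 9.1201 + 0.050119) = 1/10.170 = 0.09833
[CO3²⁻] = α₂ × DIC = 0.09833 × 2.09 = 0.2055 mmol/kg
Ksp = 10^(−6.15) = 7.079×10^-7
Ω = [Ca²⁺][CO3²⁻]/Ksp = (9.63×10^-3)(2.055×10^-4) / 7.079×10^-7 = 2.80

Ω = 2.80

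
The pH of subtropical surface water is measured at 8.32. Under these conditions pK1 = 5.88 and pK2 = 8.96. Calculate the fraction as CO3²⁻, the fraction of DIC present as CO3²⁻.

α₂ = 0.186

α₂ = 1 / (1 + [H⁺]/K2 + [H⁺]²/(K1K2)) = 1 / (1 + 10^+0.64 + 10^-1.80)
   = 1 / (1 + 4.3652 + 0.015849) = 1/5.3810 = 0.1858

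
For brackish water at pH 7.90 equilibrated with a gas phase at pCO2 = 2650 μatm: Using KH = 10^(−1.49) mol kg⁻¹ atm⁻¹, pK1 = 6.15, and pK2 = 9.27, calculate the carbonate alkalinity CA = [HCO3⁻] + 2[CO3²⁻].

[CO2*] = KH · pCO2 = 10^(−1.49) × 2650×10^-6 = 8.575×10^-5 mol/kg
α₀ = 1/(1 + K1/[H⁺] + K1K2/[H⁺]²) = 1/(1 + 10^+1.75 + 10^+0.38) = 0.01677
DIC = [CO2*]/α₀ = 8.575×10^-5 / 0.01677 = 5.114 mmol/kg
CA = (α₁ + 2α₂)·DIC = (0.9430 + 2×0.04023) × 5.114 = 5.23 mmol/kg

CA = 5.23 mmol/kg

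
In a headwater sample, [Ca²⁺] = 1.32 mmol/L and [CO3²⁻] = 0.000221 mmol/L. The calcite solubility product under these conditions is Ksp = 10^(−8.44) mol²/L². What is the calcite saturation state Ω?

Ksp = 10^(−8.44) = 3.631×10^-9
Ω = [Ca²⁺][CO3²⁻]/Ksp = (1.32×10^-3)(0.000221×10^-3) / 3.631×10^-9 = 0.0803

Ω = 0.0803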